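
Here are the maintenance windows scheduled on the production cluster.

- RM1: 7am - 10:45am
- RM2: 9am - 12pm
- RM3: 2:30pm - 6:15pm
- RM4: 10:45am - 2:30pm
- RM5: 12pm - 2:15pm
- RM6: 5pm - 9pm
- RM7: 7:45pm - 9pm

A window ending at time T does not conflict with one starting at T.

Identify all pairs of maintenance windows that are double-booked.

Sorted by start: RM1, RM2, RM4, RM5, RM3, RM6, RM7.
RM2 starts before RM1 ends → RM1 and RM2 overlap.
RM4 starts exactly when RM1 ends (back-to-back, no overlap), so RM1 has no further overlaps.
RM4 starts before RM2 ends → RM2 and RM4 overlap.
RM5 starts exactly when RM2 ends (back-to-back, no overlap), so RM2 has no further overlaps.
RM5 starts before RM4 ends → RM4 and RM5 overlap.
RM3 starts exactly when RM4 ends (back-to-back, no overlap), so RM4 has no further overlaps.
RM3 starts after RM5 ends, so RM5 has no further overlaps.
RM6 starts before RM3 ends → RM3 and RM6 overlap.
RM7 starts after RM3 ends.
RM7 starts before RM6 ends → RM6 and RM7 overlap.

RM1 & RM2, RM2 & RM4, RM3 & RM6, RM4 & RM5, RM6 & RM7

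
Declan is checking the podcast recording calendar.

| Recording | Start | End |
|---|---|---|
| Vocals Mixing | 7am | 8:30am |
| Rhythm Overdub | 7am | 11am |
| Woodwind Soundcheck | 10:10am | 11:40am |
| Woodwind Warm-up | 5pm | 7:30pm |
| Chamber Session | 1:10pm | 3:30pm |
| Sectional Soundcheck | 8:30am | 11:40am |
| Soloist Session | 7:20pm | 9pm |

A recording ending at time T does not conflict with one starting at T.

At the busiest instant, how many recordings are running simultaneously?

3

Walk through starts and ends in time order (an end at T is processed before a start at T):
7am start Rhythm Overdub → 1
7am start Vocals Mixing → 2
8:30am end Vocals Mixing → 1
8:30am start Sectional Soundcheck → 2
10:10am start Woodwind Soundcheck → 3
11am end Rhythm Overdub → 2
11:40am end Sectional Soundcheck → 1
11:40am end Woodwind Soundcheck → 0
1:10pm start Chamber Session → 1
3:30pm end Chamber Session → 0
5pm start Woodwind Warm-up → 1
7:20pm start Soloist Session → 2
7:30pm end Woodwind Warm-up → 1
9pm end Soloist Session → 0
Peak is 3, at 10:10am (Rhythm Overdub, Sectional Soundcheck, Woodwind Soundcheck).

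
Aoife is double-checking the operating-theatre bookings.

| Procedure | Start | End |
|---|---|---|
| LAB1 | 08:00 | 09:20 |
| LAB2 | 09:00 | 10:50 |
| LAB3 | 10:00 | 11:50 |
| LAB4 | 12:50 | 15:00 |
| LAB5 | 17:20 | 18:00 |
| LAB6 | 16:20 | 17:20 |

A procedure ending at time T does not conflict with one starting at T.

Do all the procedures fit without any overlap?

No

Check each pair: they overlap iff neither finishes before the other starts.
Sorted by start: LAB1, LAB2, LAB3, LAB4, LAB6, LAB5.
LAB2 starts before LAB1 ends → LAB1 and LAB2 overlap.
That's a conflict, so the schedule is not conflict-free.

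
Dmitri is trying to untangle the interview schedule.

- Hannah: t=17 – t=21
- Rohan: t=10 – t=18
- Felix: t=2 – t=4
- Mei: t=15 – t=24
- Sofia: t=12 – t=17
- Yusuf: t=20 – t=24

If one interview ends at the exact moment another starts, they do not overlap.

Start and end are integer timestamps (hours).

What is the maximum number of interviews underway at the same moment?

Sort all start/end points and keep a running count:
t=2 start Felix → 1
t=4 end Felix → 0
t=10 start Rohan → 1
t=12 start Sofia → 2
t=15 start Mei → 3
t=17 end Sofia → 2
t=17 start Hannah → 3
t=18 end Rohan → 2
t=20 start Yusuf → 3
t=21 end Hannah → 2
t=24 end Mei → 1
t=24 end Yusuf → 0
Peak is 3, at t=15 (Mei, Rohan, Sofia).

3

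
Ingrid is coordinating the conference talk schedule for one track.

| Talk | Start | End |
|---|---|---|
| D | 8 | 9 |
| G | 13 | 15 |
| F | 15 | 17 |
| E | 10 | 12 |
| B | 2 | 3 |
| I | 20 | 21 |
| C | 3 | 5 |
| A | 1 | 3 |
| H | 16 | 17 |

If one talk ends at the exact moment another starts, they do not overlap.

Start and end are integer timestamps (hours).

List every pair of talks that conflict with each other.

A & B, F & H

Sorted by start: A, B, C, D, E, G, F, H, I.
B starts before A ends → A and B overlap.
C starts exactly when A ends (back-to-back, no overlap); A is clear from here.
C starts exactly when B ends (back-to-back, no overlap); B is clear from here.
D starts after C ends; C is clear from here.
E starts after D ends; D is clear from here.
G starts after E ends; E is clear from here.
F starts exactly when G ends (back-to-back, no overlap); G is clear from here.
H starts before F ends → F and H overlap.
I starts after F ends.
I starts after H ends.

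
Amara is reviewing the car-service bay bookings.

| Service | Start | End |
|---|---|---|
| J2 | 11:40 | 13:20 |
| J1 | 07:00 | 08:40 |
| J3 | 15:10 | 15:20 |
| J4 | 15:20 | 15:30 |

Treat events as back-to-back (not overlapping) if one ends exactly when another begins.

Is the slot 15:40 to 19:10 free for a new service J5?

Yes — the slot is free

J1: ends 08:40 at or before J5 starts 15:40 → clear.
J2: ends 13:20 at or before J5 starts 15:40 → clear.
J3: ends 15:20 at or before J5 starts 15:40 → clear.
J4: ends 15:30 at or before J5 starts 15:40 → clear.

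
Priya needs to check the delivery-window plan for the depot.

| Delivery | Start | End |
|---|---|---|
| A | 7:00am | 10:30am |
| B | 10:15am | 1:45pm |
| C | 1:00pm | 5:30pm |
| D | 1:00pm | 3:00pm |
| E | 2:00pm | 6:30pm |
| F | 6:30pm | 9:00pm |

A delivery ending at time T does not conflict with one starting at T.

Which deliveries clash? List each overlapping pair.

Two intervals overlap when each starts before the other ends.
Sorted by start: A, B, C, D, E, F.
B starts before A ends → A and B overlap.
C starts after A ends, so nothing later overlaps A either.
C starts before B ends → B and C overlap.
D starts before B ends → B and D overlap.
E starts after B ends, so nothing later overlaps B either.
D starts before C ends → C and D overlap.
E starts before C ends → C and E overlap.
F starts after C ends.
E starts before D ends → D and E overlap.
F starts after D ends.
F starts exactly when E ends (back-to-back, no overlap).

A & B, B & C, B & D, C & D, C & E, D & E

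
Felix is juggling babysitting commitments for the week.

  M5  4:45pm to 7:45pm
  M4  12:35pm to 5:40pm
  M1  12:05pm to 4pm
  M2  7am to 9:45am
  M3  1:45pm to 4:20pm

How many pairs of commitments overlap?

Sorted by start: M2, M1, M4, M3, M5.
M1 starts after M2 ends; M2 is clear from here.
M4 starts before M1 ends → M1 and M4 overlap.
M3 starts before M1 ends → M1 and M3 overlap.
M5 starts after M1 ends.
M3 starts before M4 ends → M4 and M3 overlap.
M5 starts before M4 ends → M4 and M5 overlap.
M5 starts after M3 ends.
Overlapping pairs: M1 & M3, M1 & M4, M3 & M4, M4 & M5 — 4 in total.

4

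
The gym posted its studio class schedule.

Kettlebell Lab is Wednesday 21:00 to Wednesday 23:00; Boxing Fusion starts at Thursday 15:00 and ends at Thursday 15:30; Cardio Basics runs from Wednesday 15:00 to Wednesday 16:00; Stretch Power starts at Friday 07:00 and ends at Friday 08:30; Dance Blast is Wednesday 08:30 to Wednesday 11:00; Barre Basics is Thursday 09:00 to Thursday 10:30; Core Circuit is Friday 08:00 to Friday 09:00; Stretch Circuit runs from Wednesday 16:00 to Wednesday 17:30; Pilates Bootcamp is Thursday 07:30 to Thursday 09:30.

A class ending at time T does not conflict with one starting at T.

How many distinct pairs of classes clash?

2

Sorted by start: Dance Blast, Cardio Basics, Stretch Circuit, Kettlebell Lab, Pilates Bootcamp, Barre Basics, Boxing Fusion, Stretch Power, Core Circuit.
Cardio Basics starts after Dance Blast ends, so nothing later overlaps Dance Blast either.
Stretch Circuit starts exactly when Cardio Basics ends (back-to-back, no overlap), so nothing later overlaps Cardio Basics either.
Kettlebell Lab starts after Stretch Circuit ends, so nothing later overlaps Stretch Circuit either.
Pilates Bootcamp starts after Kettlebell Lab ends, so nothing later overlaps Kettlebell Lab either.
Barre Basics starts before Pilates Bootcamp ends → Pilates Bootcamp and Barre Basics overlap.
Boxing Fusion starts after Pilates Bootcamp ends, so nothing later overlaps Pilates Bootcamp either.
Boxing Fusion starts after Barre Basics ends, so nothing later overlaps Barre Basics either.
Stretch Power starts after Boxing Fusion ends, so nothing later overlaps Boxing Fusion either.
Core Circuit starts before Stretch Power ends → Stretch Power and Core Circuit overlap.
Overlapping pairs: Barre Basics & Pilates Bootcamp, Core Circuit & Stretch Power — 2 in total.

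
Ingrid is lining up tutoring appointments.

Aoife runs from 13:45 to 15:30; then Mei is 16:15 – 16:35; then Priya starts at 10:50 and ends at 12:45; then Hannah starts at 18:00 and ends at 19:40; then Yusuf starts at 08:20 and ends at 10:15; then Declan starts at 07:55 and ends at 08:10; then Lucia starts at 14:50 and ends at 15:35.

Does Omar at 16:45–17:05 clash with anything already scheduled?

No — it doesn't clash with anything

Declan: ends 08:10 at or before Omar starts 16:45 → clear.
Yusuf: ends 10:15 at or before Omar starts 16:45 → clear.
Priya: ends 12:45 at or before Omar starts 16:45 → clear.
Aoife: ends 15:30 at or before Omar starts 16:45 → clear.
Lucia: ends 15:35 at or before Omar starts 16:45 → clear.
Mei: ends 16:35 at or before Omar starts 16:45 → clear.
Hannah: starts 18:00 at or after Omar ends 17:05 → clear.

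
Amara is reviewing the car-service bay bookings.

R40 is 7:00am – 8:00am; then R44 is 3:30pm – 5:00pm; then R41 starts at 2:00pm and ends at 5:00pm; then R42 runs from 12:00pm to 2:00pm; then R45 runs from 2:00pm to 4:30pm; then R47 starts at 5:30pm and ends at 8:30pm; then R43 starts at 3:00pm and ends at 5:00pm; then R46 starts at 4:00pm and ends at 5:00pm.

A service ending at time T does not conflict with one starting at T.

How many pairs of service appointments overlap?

10

Sorted by start: R40, R42, R41, R45, R43, R44, R46, R47.
R42 starts after R40 ends, so R40 has no further overlaps.
R41 starts exactly when R42 ends (back-to-back, no overlap), so R42 has no further overlaps.
R45 starts before R41 ends → R41 and R45 overlap.
R43 starts before R41 ends → R41 and R43 overlap.
R44 starts before R41 ends → R41 and R44 overlap.
R46 starts before R41 ends → R41 and R46 overlap.
R47 starts after R41 ends.
R43 starts before R45 ends → R45 and R43 overlap.
R44 starts before R45 ends → R45 and R44 overlap.
R46 starts before R45 ends → R45 and R46 overlap.
R47 starts after R45 ends.
R44 starts before R43 ends → R43 and R44 overlap.
R46 starts before R43 ends → R43 and R46 overlap.
R47 starts after R43 ends.
R46 starts before R44 ends → R44 and R46 overlap.
R47 starts after R44 ends.
R47 starts after R46 ends.
Overlapping pairs: R41 & R43, R41 & R44, R41 & R45, R41 & R46, R43 & R44, R43 & R45, R43 & R46, R44 & R45, R44 & R46, R45 & R46 — 10 in total.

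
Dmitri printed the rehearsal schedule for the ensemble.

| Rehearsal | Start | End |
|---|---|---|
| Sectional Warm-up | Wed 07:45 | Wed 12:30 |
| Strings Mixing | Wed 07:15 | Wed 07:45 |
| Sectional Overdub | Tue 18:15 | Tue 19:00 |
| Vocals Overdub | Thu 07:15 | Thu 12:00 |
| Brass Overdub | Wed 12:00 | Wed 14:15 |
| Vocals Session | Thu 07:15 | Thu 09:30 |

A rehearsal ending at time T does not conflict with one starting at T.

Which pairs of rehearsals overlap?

Sorted by start: Sectional Overdub, Strings Mixing, Sectional Warm-up, Brass Overdub, Vocals Overdub, Vocals Session.
Strings Mixing starts after Sectional Overdub ends; Sectional Overdub is clear from here.
Sectional Warm-up starts exactly when Strings Mixing ends (back-to-back, no overlap); Strings Mixing is clear from here.
Brass Overdub starts before Sectional Warm-up ends → Sectional Warm-up and Brass Overdub overlap.
Vocals Overdub starts after Sectional Warm-up ends; Sectional Warm-up is clear from here.
Vocals Overdub starts after Brass Overdub ends; Brass Overdub is clear from here.
Vocals Session starts before Vocals Overdub ends → Vocals Overdub and Vocals Session overlap.

Brass Overdub & Sectional Warm-up, Vocals Overdub & Vocals Session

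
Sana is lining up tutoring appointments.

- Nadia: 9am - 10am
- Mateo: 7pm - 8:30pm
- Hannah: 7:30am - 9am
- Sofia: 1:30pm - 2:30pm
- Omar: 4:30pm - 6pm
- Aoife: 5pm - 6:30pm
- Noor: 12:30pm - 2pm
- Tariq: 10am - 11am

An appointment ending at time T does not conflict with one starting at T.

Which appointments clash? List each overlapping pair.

Check each pair: they overlap iff neither finishes before the other starts.
Sorted by start: Hannah, Nadia, Tariq, Noor, Sofia, Omar, Aoife, Mateo.
Nadia starts exactly when Hannah ends (back-to-back, no overlap), so Hannah has no further overlaps.
Tariq starts exactly when Nadia ends (back-to-back, no overlap), so Nadia has no further overlaps.
Noor starts after Tariq ends, so Tariq has no further overlaps.
Sofia starts before Noor ends → Noor and Sofia overlap.
Omar starts after Noor ends, so Noor has no further overlaps.
Omar starts after Sofia ends, so Sofia has no further overlaps.
Aoife starts before Omar ends → Omar and Aoife overlap.
Mateo starts after Omar ends.
Mateo starts after Aoife ends.

Aoife & Omar, Noor & Sofia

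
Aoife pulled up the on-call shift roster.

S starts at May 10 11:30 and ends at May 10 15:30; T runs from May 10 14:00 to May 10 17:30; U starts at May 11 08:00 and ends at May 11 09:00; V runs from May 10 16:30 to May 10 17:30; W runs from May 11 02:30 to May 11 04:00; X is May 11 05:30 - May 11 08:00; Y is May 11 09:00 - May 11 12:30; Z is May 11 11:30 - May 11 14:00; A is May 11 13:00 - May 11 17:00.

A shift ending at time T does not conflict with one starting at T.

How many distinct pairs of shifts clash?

4

Sorted by start: S, T, V, W, X, U, Y, Z, A.
T starts before S ends → S and T overlap.
V starts after S ends, so nothing later overlaps S either.
V starts before T ends → T and V overlap.
W starts after T ends, so nothing later overlaps T either.
W starts after V ends, so nothing later overlaps V either.
X starts after W ends, so nothing later overlaps W either.
U starts exactly when X ends (back-to-back, no overlap), so nothing later overlaps X either.
Y starts exactly when U ends (back-to-back, no overlap), so nothing later overlaps U either.
Z starts before Y ends → Y and Z overlap.
A starts after Y ends.
A starts before Z ends → Z and A overlap.
Overlapping pairs: A & Z, S & T, T & V, Y & Z — 4 in total.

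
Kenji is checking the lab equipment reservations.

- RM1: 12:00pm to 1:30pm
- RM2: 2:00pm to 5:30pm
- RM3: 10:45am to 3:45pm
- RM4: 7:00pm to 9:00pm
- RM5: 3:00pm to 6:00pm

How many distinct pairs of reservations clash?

Check each pair: they overlap iff neither finishes before the other starts.
Sorted by start: RM3, RM1, RM2, RM5, RM4.
RM1 starts before RM3 ends → RM3 and RM1 overlap.
RM2 starts before RM3 ends → RM3 and RM2 overlap.
RM5 starts before RM3 ends → RM3 and RM5 overlap.
RM4 starts after RM3 ends.
RM2 starts after RM1 ends, so nothing later overlaps RM1 either.
RM5 starts before RM2 ends → RM2 and RM5 overlap.
RM4 starts after RM2 ends.
RM4 starts after RM5 ends.
Overlapping pairs: RM1 & RM3, RM2 & RM3, RM2 & RM5, RM3 & RM5 — 4 in total.

4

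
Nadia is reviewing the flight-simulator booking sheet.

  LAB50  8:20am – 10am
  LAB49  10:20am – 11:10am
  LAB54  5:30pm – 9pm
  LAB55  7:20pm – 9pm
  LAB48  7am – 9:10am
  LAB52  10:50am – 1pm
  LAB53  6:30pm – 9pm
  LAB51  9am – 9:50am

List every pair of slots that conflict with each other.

Sorted by start: LAB48, LAB50, LAB51, LAB49, LAB52, LAB54, LAB53, LAB55.
LAB50 starts before LAB48 ends → LAB48 and LAB50 overlap.
LAB51 starts before LAB48 ends → LAB48 and LAB51 overlap.
LAB49 starts after LAB48 ends; LAB48 is clear from here.
LAB51 starts before LAB50 ends → LAB50 and LAB51 overlap.
LAB49 starts after LAB50 ends; LAB50 is clear from here.
LAB49 starts after LAB51 ends; LAB51 is clear from here.
LAB52 starts before LAB49 ends → LAB49 and LAB52 overlap.
LAB54 starts after LAB49 ends; LAB49 is clear from here.
LAB54 starts after LAB52 ends; LAB52 is clear from here.
LAB53 starts before LAB54 ends → LAB54 and LAB53 overlap.
LAB55 starts before LAB54 ends → LAB54 and LAB55 overlap.
LAB55 starts before LAB53 ends → LAB53 and LAB55 overlap.

LAB48 & LAB50, LAB48 & LAB51, LAB49 & LAB52, LAB50 & LAB51, LAB53 & LAB54, LAB53 & LAB55, LAB54 & LAB55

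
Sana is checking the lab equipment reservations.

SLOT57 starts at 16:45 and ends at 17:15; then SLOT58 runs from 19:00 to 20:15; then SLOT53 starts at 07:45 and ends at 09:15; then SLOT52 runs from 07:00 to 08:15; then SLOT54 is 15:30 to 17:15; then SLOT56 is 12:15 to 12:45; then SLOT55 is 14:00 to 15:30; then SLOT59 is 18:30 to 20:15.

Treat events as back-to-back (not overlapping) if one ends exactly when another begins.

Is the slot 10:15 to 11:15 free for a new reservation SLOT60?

Yes — the slot is free

SLOT52: ends 08:15 at or before SLOT60 starts 10:15 → clear.
SLOT53: ends 09:15 at or before SLOT60 starts 10:15 → clear.
SLOT56: starts 12:15 at or after SLOT60 ends 11:15 → clear.
SLOT55: starts 14:00 at or after SLOT60 ends 11:15 → clear.
SLOT54: starts 15:30 at or after SLOT60 ends 11:15 → clear.
SLOT57: starts 16:45 at or after SLOT60 ends 11:15 → clear.
SLOT59: starts 18:30 at or after SLOT60 ends 11:15 → clear.
SLOT58: starts 19:00 at or after SLOT60 ends 11:15 → clear.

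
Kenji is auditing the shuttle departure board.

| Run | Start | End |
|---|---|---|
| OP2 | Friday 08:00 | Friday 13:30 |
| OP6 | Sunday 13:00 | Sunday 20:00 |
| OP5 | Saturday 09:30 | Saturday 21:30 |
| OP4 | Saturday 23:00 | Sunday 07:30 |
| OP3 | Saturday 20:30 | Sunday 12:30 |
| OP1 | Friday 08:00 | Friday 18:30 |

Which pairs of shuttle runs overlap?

OP1 & OP2, OP3 & OP4, OP3 & OP5

Check each pair: they overlap iff neither finishes before the other starts.
Sorted by start: OP1, OP2, OP5, OP3, OP4, OP6.
OP2 starts before OP1 ends → OP1 and OP2 overlap.
OP5 starts after OP1 ends, so OP1 has no further overlaps.
OP5 starts after OP2 ends, so OP2 has no further overlaps.
OP3 starts before OP5 ends → OP5 and OP3 overlap.
OP4 starts after OP5 ends, so OP5 has no further overlaps.
OP4 starts before OP3 ends → OP3 and OP4 overlap.
OP6 starts after OP3 ends.
OP6 starts after OP4 ends.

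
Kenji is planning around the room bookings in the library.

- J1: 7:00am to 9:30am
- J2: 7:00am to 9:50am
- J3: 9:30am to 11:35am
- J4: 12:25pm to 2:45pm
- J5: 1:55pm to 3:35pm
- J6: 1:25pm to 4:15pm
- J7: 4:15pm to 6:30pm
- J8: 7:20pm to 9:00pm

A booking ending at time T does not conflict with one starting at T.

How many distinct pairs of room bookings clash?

5

Sorted by start: J1, J2, J3, J4, J6, J5, J7, J8.
J2 starts before J1 ends → J1 and J2 overlap.
J3 starts exactly when J1 ends (back-to-back, no overlap) — done with J1.
J3 starts before J2 ends → J2 and J3 overlap.
J4 starts after J2 ends — done with J2.
J4 starts after J3 ends — done with J3.
J6 starts before J4 ends → J4 and J6 overlap.
J5 starts before J4 ends → J4 and J5 overlap.
J7 starts after J4 ends — done with J4.
J5 starts before J6 ends → J6 and J5 overlap.
J7 starts exactly when J6 ends (back-to-back, no overlap) — done with J6.
J7 starts after J5 ends — done with J5.
J8 starts after J7 ends.
Overlapping pairs: J1 & J2, J2 & J3, J4 & J5, J4 & J6, J5 & J6 — 5 in total.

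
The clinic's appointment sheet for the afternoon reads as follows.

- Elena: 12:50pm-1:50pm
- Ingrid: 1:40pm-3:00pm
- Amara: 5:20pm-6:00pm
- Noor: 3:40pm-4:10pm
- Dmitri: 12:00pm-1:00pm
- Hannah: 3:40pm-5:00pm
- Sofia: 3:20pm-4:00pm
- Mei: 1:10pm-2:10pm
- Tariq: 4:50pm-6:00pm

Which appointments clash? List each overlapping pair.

Amara & Tariq, Dmitri & Elena, Elena & Ingrid, Elena & Mei, Hannah & Noor, Hannah & Sofia, Hannah & Tariq, Ingrid & Mei, Noor & Sofia

Sorted by start: Dmitri, Elena, Mei, Ingrid, Sofia, Hannah, Noor, Tariq, Amara.
Elena starts before Dmitri ends → Dmitri and Elena overlap.
Mei starts after Dmitri ends; Dmitri is clear from here.
Mei starts before Elena ends → Elena and Mei overlap.
Ingrid starts before Elena ends → Elena and Ingrid overlap.
Sofia starts after Elena ends; Elena is clear from here.
Ingrid starts before Mei ends → Mei and Ingrid overlap.
Sofia starts after Mei ends; Mei is clear from here.
Sofia starts after Ingrid ends; Ingrid is clear from here.
Hannah starts before Sofia ends → Sofia and Hannah overlap.
Noor starts before Sofia ends → Sofia and Noor overlap.
Tariq starts after Sofia ends; Sofia is clear from here.
Noor starts before Hannah ends → Hannah and Noor overlap.
Tariq starts before Hannah ends → Hannah and Tariq overlap.
Amara starts after Hannah ends.
Tariq starts after Noor ends; Noor is clear from here.
Amara starts before Tariq ends → Tariq and Amara overlap.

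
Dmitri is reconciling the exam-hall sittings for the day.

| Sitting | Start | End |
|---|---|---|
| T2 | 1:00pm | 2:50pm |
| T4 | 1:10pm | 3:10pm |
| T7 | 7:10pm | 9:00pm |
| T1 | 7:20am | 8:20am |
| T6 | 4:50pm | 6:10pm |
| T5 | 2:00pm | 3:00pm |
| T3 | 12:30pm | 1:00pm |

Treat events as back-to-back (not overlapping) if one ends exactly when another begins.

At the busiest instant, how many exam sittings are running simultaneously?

Sweep the timeline, counting +1 at each start and −1 at each end (ends before starts at a tie):
7:20am start T1 → 1
8:20am end T1 → 0
12:30pm start T3 → 1
1:00pm end T3 → 0
1:00pm start T2 → 1
1:10pm start T4 → 2
2:00pm start T5 → 3
2:50pm end T2 → 2
3:00pm end T5 → 1
3:10pm end T4 → 0
4:50pm start T6 → 1
6:10pm end T6 → 0
7:10pm start T7 → 1
9:00pm end T7 → 0
Peak is 3, at 2:00pm (T2, T4, T5).

3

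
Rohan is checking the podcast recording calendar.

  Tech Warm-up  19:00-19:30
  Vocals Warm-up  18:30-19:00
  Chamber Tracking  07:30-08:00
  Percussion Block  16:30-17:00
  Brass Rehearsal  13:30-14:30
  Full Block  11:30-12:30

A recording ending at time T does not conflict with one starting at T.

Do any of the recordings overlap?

No

Sorted by start: Chamber Tracking, Full Block, Brass Rehearsal, Percussion Block, Vocals Warm-up, Tech Warm-up.
Full Block starts after Chamber Tracking ends; Chamber Tracking is clear from here.
Brass Rehearsal starts after Full Block ends; Full Block is clear from here.
Percussion Block starts after Brass Rehearsal ends; Brass Rehearsal is clear from here.
Vocals Warm-up starts after Percussion Block ends; Percussion Block is clear from here.
Tech Warm-up starts exactly when Vocals Warm-up ends (back-to-back, no overlap).
Every pair is clear; the schedule has no overlaps.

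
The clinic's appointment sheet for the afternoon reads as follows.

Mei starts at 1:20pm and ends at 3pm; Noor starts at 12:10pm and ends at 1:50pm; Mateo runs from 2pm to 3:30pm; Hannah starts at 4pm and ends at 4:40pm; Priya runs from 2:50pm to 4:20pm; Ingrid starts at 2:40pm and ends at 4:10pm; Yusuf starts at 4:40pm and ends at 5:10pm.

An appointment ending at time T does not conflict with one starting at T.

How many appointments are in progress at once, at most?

Sweep the timeline, counting +1 at each start and −1 at each end (ends before starts at a tie):
12:10pm start Noor → 1
1:20pm start Mei → 2
1:50pm end Noor → 1
2pm start Mateo → 2
2:40pm start Ingrid → 3
2:50pm start Priya → 4
3pm end Mei → 3
3:30pm end Mateo → 2
4pm start Hannah → 3
4:10pm end Ingrid → 2
4:20pm end Priya → 1
4:40pm end Hannah → 0
4:40pm start Yusuf → 1
5:10pm end Yusuf → 0
Peak is 4, at 2:50pm (Ingrid, Mateo, Mei, Priya).

4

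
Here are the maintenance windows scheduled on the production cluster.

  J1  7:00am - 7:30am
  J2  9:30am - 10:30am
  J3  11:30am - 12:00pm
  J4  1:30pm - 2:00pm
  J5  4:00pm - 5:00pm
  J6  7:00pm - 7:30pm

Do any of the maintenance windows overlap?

Check each pair: they overlap iff neither finishes before the other starts.
Sorted by start: J1, J2, J3, J4, J5, J6.
J2 starts after J1 ends — done with J1.
J3 starts after J2 ends — done with J2.
J4 starts after J3 ends — done with J3.
J5 starts after J4 ends — done with J4.
J6 starts after J5 ends.
Every pair is clear; the schedule has no overlaps.

No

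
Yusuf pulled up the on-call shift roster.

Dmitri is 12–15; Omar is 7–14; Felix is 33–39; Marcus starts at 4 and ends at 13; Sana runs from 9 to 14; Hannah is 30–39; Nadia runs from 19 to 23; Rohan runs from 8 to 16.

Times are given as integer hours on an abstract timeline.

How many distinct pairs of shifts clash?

Two intervals overlap when each starts before the other ends.
Sorted by start: Marcus, Omar, Rohan, Sana, Dmitri, Nadia, Hannah, Felix.
Omar starts before Marcus ends → Marcus and Omar overlap.
Rohan starts before Marcus ends → Marcus and Rohan overlap.
Sana starts before Marcus ends → Marcus and Sana overlap.
Dmitri starts before Marcus ends → Marcus and Dmitri overlap.
Nadia starts after Marcus ends, so nothing later overlaps Marcus either.
Rohan starts before Omar ends → Omar and Rohan overlap.
Sana starts before Omar ends → Omar and Sana overlap.
Dmitri starts before Omar ends → Omar and Dmitri overlap.
Nadia starts after Omar ends, so nothing later overlaps Omar either.
Sana starts before Rohan ends → Rohan and Sana overlap.
Dmitri starts before Rohan ends → Rohan and Dmitri overlap.
Nadia starts after Rohan ends, so nothing later overlaps Rohan either.
Dmitri starts before Sana ends → Sana and Dmitri overlap.
Nadia starts after Sana ends, so nothing later overlaps Sana either.
Nadia starts after Dmitri ends, so nothing later overlaps Dmitri either.
Hannah starts after Nadia ends, so nothing later overlaps Nadia either.
Felix starts before Hannah ends → Hannah and Felix overlap.
Overlapping pairs: Dmitri & Marcus, Dmitri & Omar, Dmitri & Rohan, Dmitri & Sana, Felix & Hannah, Marcus & Omar, Marcus & Rohan, Marcus & Sana, Omar & Rohan, Omar & Sana, Rohan & Sana — 11 in total.

11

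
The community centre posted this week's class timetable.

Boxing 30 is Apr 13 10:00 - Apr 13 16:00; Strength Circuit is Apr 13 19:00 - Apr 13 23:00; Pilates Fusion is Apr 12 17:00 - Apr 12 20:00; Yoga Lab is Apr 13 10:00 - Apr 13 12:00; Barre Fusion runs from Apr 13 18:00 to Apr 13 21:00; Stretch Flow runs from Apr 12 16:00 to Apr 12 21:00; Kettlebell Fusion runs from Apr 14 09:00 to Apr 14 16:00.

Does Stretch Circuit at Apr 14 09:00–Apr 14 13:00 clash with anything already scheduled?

Yes — it overlaps Kettlebell Fusion

Stretch Flow: ends Apr 12 21:00 at or before Stretch Circuit starts Apr 14 09:00 → clear.
Pilates Fusion: ends Apr 12 20:00 at or before Stretch Circuit starts Apr 14 09:00 → clear.
Boxing 30: ends Apr 13 16:00 at or before Stretch Circuit starts Apr 14 09:00 → clear.
Yoga Lab: ends Apr 13 12:00 at or before Stretch Circuit starts Apr 14 09:00 → clear.
Barre Fusion: ends Apr 13 21:00 at or before Stretch Circuit starts Apr 14 09:00 → clear.
Strength Circuit: ends Apr 13 23:00 at or before Stretch Circuit starts Apr 14 09:00 → clear.
Kettlebell Fusion: starts Apr 14 09:00 before Stretch Circuit ends Apr 14 13:00, and ends Apr 14 16:00 after Stretch Circuit starts Apr 14 09:00 → overlap.
Stretch Circuit overlaps Kettlebell Fusion.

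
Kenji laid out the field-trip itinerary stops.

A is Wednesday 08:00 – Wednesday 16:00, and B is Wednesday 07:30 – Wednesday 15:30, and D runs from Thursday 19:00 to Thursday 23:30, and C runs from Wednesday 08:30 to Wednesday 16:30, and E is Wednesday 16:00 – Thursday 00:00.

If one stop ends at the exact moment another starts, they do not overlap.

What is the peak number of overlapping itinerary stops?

3

Walk through starts and ends in time order (an end at T is processed before a start at T):
Wednesday 07:30 start B → 1
Wednesday 08:00 start A → 2
Wednesday 08:30 start C → 3
Wednesday 15:30 end B → 2
Wednesday 16:00 end A → 1
Wednesday 16:00 start E → 2
Wednesday 16:30 end C → 1
Thursday 00:00 end E → 0
Thursday 19:00 start D → 1
Thursday 23:30 end D → 0
Peak is 3, at Wednesday 08:30 (A, B, C).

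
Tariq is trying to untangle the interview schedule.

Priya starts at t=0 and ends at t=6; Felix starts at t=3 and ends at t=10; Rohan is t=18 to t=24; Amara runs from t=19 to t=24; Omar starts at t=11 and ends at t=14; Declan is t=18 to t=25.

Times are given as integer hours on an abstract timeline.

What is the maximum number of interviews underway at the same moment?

3

Walk through starts and ends in time order (an end at T is processed before a start at T):
t=0 start Priya → 1
t=3 start Felix → 2
t=6 end Priya → 1
t=10 end Felix → 0
t=11 start Omar → 1
t=14 end Omar → 0
t=18 start Declan → 1
t=18 start Rohan → 2
t=19 start Amara → 3
t=24 end Amara → 2
t=24 end Rohan → 1
t=25 end Declan → 0
Peak is 3, at t=19 (Amara, Declan, Rohan).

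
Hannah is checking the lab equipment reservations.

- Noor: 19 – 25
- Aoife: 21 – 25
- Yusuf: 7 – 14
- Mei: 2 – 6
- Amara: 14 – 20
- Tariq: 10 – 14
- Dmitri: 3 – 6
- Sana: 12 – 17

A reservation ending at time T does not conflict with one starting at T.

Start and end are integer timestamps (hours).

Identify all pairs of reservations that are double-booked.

Amara & Noor, Amara & Sana, Aoife & Noor, Dmitri & Mei, Sana & Tariq, Sana & Yusuf, Tariq & Yusuf

Sorted by start: Mei, Dmitri, Yusuf, Tariq, Sana, Amara, Noor, Aoife.
Dmitri starts before Mei ends → Mei and Dmitri overlap.
Yusuf starts after Mei ends; Mei is clear from here.
Yusuf starts after Dmitri ends; Dmitri is clear from here.
Tariq starts before Yusuf ends → Yusuf and Tariq overlap.
Sana starts before Yusuf ends → Yusuf and Sana overlap.
Amara starts exactly when Yusuf ends (back-to-back, no overlap); Yusuf is clear from here.
Sana starts before Tariq ends → Tariq and Sana overlap.
Amara starts exactly when Tariq ends (back-to-back, no overlap); Tariq is clear from here.
Amara starts before Sana ends → Sana and Amara overlap.
Noor starts after Sana ends; Sana is clear from here.
Noor starts before Amara ends → Amara and Noor overlap.
Aoife starts after Amara ends.
Aoife starts before Noor ends → Noor and Aoife overlap.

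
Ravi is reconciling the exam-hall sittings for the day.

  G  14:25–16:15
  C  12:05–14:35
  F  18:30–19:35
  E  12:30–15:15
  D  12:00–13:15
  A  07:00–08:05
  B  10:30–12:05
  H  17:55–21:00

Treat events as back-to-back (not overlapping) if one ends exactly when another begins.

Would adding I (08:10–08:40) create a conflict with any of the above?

No — it doesn't clash with anything

A: ends 08:05 at or before I starts 08:10 → clear.
B: starts 10:30 at or after I ends 08:40 → clear.
D: starts 12:00 at or after I ends 08:40 → clear.
C: starts 12:05 at or after I ends 08:40 → clear.
E: starts 12:30 at or after I ends 08:40 → clear.
G: starts 14:25 at or after I ends 08:40 → clear.
H: starts 17:55 at or after I ends 08:40 → clear.
F: starts 18:30 at or after I ends 08:40 → clear.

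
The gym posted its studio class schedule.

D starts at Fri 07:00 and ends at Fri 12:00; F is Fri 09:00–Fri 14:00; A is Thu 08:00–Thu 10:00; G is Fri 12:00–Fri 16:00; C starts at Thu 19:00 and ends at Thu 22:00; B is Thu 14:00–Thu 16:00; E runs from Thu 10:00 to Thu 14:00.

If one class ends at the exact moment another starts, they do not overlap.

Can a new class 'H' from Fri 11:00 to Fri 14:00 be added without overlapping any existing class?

No — it overlaps D, F, G

A: ends Thu 10:00 at or before H starts Fri 11:00 → clear.
E: ends Thu 14:00 at or before H starts Fri 11:00 → clear.
B: ends Thu 16:00 at or before H starts Fri 11:00 → clear.
C: ends Thu 22:00 at or before H starts Fri 11:00 → clear.
D: starts Fri 07:00 before H ends Fri 14:00, and ends Fri 12:00 after H starts Fri 11:00 → overlap.
F: starts Fri 09:00 before H ends Fri 14:00, and ends Fri 14:00 after H starts Fri 11:00 → overlap.
G: starts Fri 12:00 before H ends Fri 14:00, and ends Fri 16:00 after H starts Fri 11:00 → overlap.
H overlaps D, F, G.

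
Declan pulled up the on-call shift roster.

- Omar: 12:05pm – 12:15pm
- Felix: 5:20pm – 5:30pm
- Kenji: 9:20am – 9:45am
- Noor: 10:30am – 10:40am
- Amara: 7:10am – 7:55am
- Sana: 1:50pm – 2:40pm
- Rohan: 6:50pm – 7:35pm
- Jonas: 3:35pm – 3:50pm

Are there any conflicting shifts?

Sorted by start: Amara, Kenji, Noor, Omar, Sana, Jonas, Felix, Rohan.
Kenji starts after Amara ends, so nothing later overlaps Amara either.
Noor starts after Kenji ends, so nothing later overlaps Kenji either.
Omar starts after Noor ends, so nothing later overlaps Noor either.
Sana starts after Omar ends, so nothing later overlaps Omar either.
Jonas starts after Sana ends, so nothing later overlaps Sana either.
Felix starts after Jonas ends, so nothing later overlaps Jonas either.
Rohan starts after Felix ends.
Every pair is clear; the schedule has no overlaps.

No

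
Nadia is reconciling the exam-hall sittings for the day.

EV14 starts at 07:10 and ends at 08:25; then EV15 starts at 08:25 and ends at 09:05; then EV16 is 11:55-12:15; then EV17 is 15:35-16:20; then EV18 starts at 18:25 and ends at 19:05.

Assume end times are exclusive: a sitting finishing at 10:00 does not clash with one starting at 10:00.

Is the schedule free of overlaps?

Sorted by start: EV14, EV15, EV16, EV17, EV18.
EV15 starts exactly when EV14 ends (back-to-back, no overlap), so EV14 has no further overlaps.
EV16 starts after EV15 ends, so EV15 has no further overlaps.
EV17 starts after EV16 ends, so EV16 has no further overlaps.
EV18 starts after EV17 ends.
Every pair is clear; the schedule has no overlaps.

Yes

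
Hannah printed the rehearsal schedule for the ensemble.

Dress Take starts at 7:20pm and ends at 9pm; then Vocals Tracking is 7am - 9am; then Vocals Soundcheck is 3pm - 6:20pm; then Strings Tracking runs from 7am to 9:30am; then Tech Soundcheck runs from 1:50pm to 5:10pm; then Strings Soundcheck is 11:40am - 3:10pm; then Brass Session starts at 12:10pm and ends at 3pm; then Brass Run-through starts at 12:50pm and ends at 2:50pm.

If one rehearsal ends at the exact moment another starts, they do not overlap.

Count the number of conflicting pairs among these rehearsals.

9

Sorted by start: Strings Tracking, Vocals Tracking, Strings Soundcheck, Brass Session, Brass Run-through, Tech Soundcheck, Vocals Soundcheck, Dress Take.
Vocals Tracking starts before Strings Tracking ends → Strings Tracking and Vocals Tracking overlap.
Strings Soundcheck starts after Strings Tracking ends; Strings Tracking is clear from here.
Strings Soundcheck starts after Vocals Tracking ends; Vocals Tracking is clear from here.
Brass Session starts before Strings Soundcheck ends → Strings Soundcheck and Brass Session overlap.
Brass Run-through starts before Strings Soundcheck ends → Strings Soundcheck and Brass Run-through overlap.
Tech Soundcheck starts before Strings Soundcheck ends → Strings Soundcheck and Tech Soundcheck overlap.
Vocals Soundcheck starts before Strings Soundcheck ends → Strings Soundcheck and Vocals Soundcheck overlap.
Dress Take starts after Strings Soundcheck ends.
Brass Run-through starts before Brass Session ends → Brass Session and Brass Run-through overlap.
Tech Soundcheck starts before Brass Session ends → Brass Session and Tech Soundcheck overlap.
Vocals Soundcheck starts exactly when Brass Session ends (back-to-back, no overlap); Brass Session is clear from here.
Tech Soundcheck starts before Brass Run-through ends → Brass Run-through and Tech Soundcheck overlap.
Vocals Soundcheck starts after Brass Run-through ends; Brass Run-through is clear from here.
Vocals Soundcheck starts before Tech Soundcheck ends → Tech Soundcheck and Vocals Soundcheck overlap.
Dress Take starts after Tech Soundcheck ends.
Dress Take starts after Vocals Soundcheck ends.
Overlapping pairs: Brass Run-through & Brass Session, Brass Run-through & Strings Soundcheck, Brass Run-through & Tech Soundcheck, Brass Session & Strings Soundcheck, Brass Session & Tech Soundcheck, Strings Soundcheck & Tech Soundcheck, Strings Soundcheck & Vocals Soundcheck, Strings Tracking & Vocals Tracking, Tech Soundcheck & Vocals Soundcheck — 9 in total.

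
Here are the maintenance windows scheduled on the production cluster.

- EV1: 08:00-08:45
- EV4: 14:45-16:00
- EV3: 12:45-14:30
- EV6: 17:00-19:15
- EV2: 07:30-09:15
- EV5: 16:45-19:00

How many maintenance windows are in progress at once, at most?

Walk through starts and ends in time order (an end at T is processed before a start at T):
07:30 start EV2 → 1
08:00 start EV1 → 2
08:45 end EV1 → 1
09:15 end EV2 → 0
12:45 start EV3 → 1
14:30 end EV3 → 0
14:45 start EV4 → 1
16:00 end EV4 → 0
16:45 start EV5 → 1
17:00 start EV6 → 2
19:00 end EV5 → 1
19:15 end EV6 → 0
Peak is 2, at 08:00 (EV1, EV2).

2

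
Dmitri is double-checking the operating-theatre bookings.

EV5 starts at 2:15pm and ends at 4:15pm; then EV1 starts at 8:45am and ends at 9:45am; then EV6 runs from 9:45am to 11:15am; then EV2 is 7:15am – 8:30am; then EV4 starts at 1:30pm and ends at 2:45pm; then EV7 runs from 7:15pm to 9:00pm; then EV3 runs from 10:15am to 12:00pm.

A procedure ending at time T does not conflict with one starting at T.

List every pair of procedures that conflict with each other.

EV3 & EV6, EV4 & EV5

Check each pair: they overlap iff neither finishes before the other starts.
Sorted by start: EV2, EV1, EV6, EV3, EV4, EV5, EV7.
EV1 starts after EV2 ends — done with EV2.
EV6 starts exactly when EV1 ends (back-to-back, no overlap) — done with EV1.
EV3 starts before EV6 ends → EV6 and EV3 overlap.
EV4 starts after EV6 ends — done with EV6.
EV4 starts after EV3 ends — done with EV3.
EV5 starts before EV4 ends → EV4 and EV5 overlap.
EV7 starts after EV4 ends.
EV7 starts after EV5 ends.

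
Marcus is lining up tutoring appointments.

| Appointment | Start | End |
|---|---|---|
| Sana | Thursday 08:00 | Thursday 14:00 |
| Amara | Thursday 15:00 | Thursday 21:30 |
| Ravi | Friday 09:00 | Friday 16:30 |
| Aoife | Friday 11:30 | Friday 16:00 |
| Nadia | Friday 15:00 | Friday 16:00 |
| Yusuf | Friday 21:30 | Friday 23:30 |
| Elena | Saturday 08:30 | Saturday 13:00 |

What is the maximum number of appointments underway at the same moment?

Sweep the timeline, counting +1 at each start and −1 at each end (ends before starts at a tie):
Thursday 08:00 start Sana → 1
Thursday 14:00 end Sana → 0
Thursday 15:00 start Amara → 1
Thursday 21:30 end Amara → 0
Friday 09:00 start Ravi → 1
Friday 11:30 start Aoife → 2
Friday 15:00 start Nadia → 3
Friday 16:00 end Aoife → 2
Friday 16:00 end Nadia → 1
Friday 16:30 end Ravi → 0
Friday 21:30 start Yusuf → 1
Friday 23:30 end Yusuf → 0
Saturday 08:30 start Elena → 1
Saturday 13:00 end Elena → 0
Peak is 3, at Friday 15:00 (Aoife, Nadia, Ravi).

3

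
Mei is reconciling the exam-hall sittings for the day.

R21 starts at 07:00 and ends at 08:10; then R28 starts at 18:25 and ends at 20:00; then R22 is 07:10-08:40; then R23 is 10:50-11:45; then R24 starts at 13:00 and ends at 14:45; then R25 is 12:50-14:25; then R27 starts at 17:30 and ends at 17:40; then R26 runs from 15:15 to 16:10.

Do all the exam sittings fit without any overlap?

No

Sorted by start: R21, R22, R23, R25, R24, R26, R27, R28.
R22 starts before R21 ends → R21 and R22 overlap.
That's a conflict, so the schedule is not conflict-free.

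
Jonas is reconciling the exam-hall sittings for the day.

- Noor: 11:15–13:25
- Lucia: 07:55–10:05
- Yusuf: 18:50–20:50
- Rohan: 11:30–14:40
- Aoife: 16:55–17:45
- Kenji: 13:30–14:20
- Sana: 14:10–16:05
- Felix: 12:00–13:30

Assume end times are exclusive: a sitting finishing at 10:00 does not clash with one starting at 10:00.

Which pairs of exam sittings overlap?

Felix & Noor, Felix & Rohan, Kenji & Rohan, Kenji & Sana, Noor & Rohan, Rohan & Sana

Sorted by start: Lucia, Noor, Rohan, Felix, Kenji, Sana, Aoife, Yusuf.
Noor starts after Lucia ends, so nothing later overlaps Lucia either.
Rohan starts before Noor ends → Noor and Rohan overlap.
Felix starts before Noor ends → Noor and Felix overlap.
Kenji starts after Noor ends, so nothing later overlaps Noor either.
Felix starts before Rohan ends → Rohan and Felix overlap.
Kenji starts before Rohan ends → Rohan and Kenji overlap.
Sana starts before Rohan ends → Rohan and Sana overlap.
Aoife starts after Rohan ends, so nothing later overlaps Rohan either.
Kenji starts exactly when Felix ends (back-to-back, no overlap), so nothing later overlaps Felix either.
Sana starts before Kenji ends → Kenji and Sana overlap.
Aoife starts after Kenji ends, so nothing later overlaps Kenji either.
Aoife starts after Sana ends, so nothing later overlaps Sana either.
Yusuf starts after Aoife ends.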